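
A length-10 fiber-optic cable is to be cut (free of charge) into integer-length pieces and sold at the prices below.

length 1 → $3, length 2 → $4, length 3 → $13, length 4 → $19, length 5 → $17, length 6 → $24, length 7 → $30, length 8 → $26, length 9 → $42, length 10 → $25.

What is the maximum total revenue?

45

Let r[k] be the best obtainable value from length k. For each k, try every first piece i and keep the best of price[i] + r[k−i].
r[1] = 3
r[2] = 6  (first piece 1, then r[1]=3)
r[3] = 13
r[4] = 19
r[5] = 22  (first piece 1, then r[4]=19)
r[6] = 26  (first piece 3, then r[3]=13)
r[7] = 32  (first piece 3, then r[4]=19)
r[8] = 38  (first piece 4, then r[4]=19)
r[9] = 42
r[10] = 45  (first piece 1, then r[9]=42)
One optimal cutting: 9 + 1 → $42 + $3 = $45.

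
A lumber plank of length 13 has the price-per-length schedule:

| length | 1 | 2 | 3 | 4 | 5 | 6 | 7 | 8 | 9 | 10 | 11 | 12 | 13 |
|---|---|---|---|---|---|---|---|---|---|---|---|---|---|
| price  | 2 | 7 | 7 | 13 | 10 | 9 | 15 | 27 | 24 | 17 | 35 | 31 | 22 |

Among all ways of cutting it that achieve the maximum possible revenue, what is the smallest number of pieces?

7

Build r[k] bottom-up: r[k] = max over allowed piece i of (p[i] + r[k−i]).
r[1] = 2
r[2] = 7
r[3] = 9  (first piece 1, then r[2]=7)
r[4] = 14  (first piece 2, then r[2]=7)
r[5] = 16  (first piece 1, then r[4]=14)
r[6] = 21  (first piece 2, then r[4]=14)
r[7] = 23  (first piece 1, then r[6]=21)
r[8] = 28  (first piece 2, then r[6]=21)
r[9] = 30  (first piece 1, then r[8]=28)
r[10] = 35  (first piece 2, then r[8]=28)
r[11] = 37  (first piece 1, then r[10]=35)
r[12] = 42  (first piece 2, then r[10]=35)
r[13] = 44  (first piece 1, then r[12]=42)
Maximum revenue is $44.
Now minimize piece count subject to staying optimal: for each k, pieces[k] = 1 + min over i with p[i]+r[k−i]=r[k] of pieces[k−i].
pieces[10] = 5
pieces[11] = 6
pieces[12] = 6
pieces[13] = 7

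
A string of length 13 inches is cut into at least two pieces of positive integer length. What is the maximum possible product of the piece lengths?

Define g[k] = max over 1≤i<k of i · max(k−i, g[k−i]); the inner max lets the remainder stay uncut if that's better.
g[2] = 1·max(1,0) = 1·1 = 1
g[3] = 1·max(2,1) = 1·2 = 2
g[4] = 2·max(2,1) = 2·2 = 4
g[5] = 2·max(3,2) = 2·3 = 6
g[6] = 3·max(3,2) = 3·3 = 9
g[7] = 2·max(5,6) = 2·6 = 12
g[8] = 2·max(6,9) = 2·9 = 18
g[9] = 3·max(6,9) = 3·9 = 27
g[10] = 2·max(8,18) = 2·18 = 36
g[11] = 2·max(9,27) = 2·27 = 54
g[12] = 3·max(9,27) = 3·27 = 81
g[13] = 2·max(11,54) = 2·54 = 108
One optimal split: 3 + 3 + 3 + 2 + 2; product 3·3·3·2·2 = 108.

108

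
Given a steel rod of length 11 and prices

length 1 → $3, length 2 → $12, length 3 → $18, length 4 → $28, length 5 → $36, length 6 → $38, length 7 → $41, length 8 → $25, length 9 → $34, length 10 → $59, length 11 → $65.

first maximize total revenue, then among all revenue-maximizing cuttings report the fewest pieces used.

3

Consider every possible first cut. r[k] is the best of p[i]+r[k−i] over all sellable i≤k.
r[1] = 3
r[2] = 12
r[3] = 18
r[4] = 28
r[5] = 36
r[6] = 40  (first piece 2, then r[4]=28)
r[7] = 48  (first piece 2, then r[5]=36)
r[8] = 56  (first piece 4, then r[4]=28)
r[9] = 64  (first piece 4, then r[5]=36)
r[10] = 72  (first piece 5, then r[5]=36)
r[11] = 76  (first piece 2, then r[9]=64)
Maximum revenue is $76.
Now minimize piece count subject to staying optimal: for each k, pieces[k] = 1 + min over i with p[i]+r[k−i]=r[k] of pieces[k−i].
pieces[8] = 2
pieces[9] = 2
pieces[10] = 2
pieces[11] = 3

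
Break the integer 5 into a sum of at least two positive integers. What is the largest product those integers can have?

6

Let g[k] be the best product for length k (with at least one cut). For each first piece i, the rest contributes max(k−i, g[k−i]).
g[2] = 1×max(1,0) = 1×1 = 1
g[3] = max(1×2, 2×1) = 2
g[4] = max(1×3, 2×2, 3×1) = 4
g[5] = max(1×4, 2×3, 3×2, 4×1) = 6
One optimal split: 3 + 2; product 3×2 = 6.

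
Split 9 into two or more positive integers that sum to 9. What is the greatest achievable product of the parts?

Let prod[k] be the best product for length k (with at least one cut). For each first piece i, the rest contributes max(k−i, prod[k−i]).
prod[2] = 1×max(1,0) = 1×1 = 1
prod[3] = 1×max(2,1) = 1×2 = 2
prod[4] = 2×max(2,1) = 2×2 = 4
prod[5] = 2×max(3,2) = 2×3 = 6
prod[6] = 3×max(3,2) = 3×3 = 9
prod[7] = 2×max(5,6) = 2×6 = 12
prod[8] = 2×max(6,9) = 2×9 = 18
prod[9] = 3×max(6,9) = 3×9 = 27
One optimal split: 3 + 3 + 3; product 3×3×3 = 27.

27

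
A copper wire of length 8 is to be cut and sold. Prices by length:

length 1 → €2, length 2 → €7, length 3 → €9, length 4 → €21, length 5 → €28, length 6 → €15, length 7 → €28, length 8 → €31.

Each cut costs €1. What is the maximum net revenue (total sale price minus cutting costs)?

Let net[k] be the best obtainable value from length k. For each k, try every first piece i and keep the best of price[i] + net[k−i] minus the 1 cut fee when i<k.
net[1] = 2
net[2] = 7
net[3] = 9
net[4] = 21
net[5] = 28
net[6] = 29  (first piece 1, then net[5]=28)
net[7] = 34  (first piece 2, then net[5]=28)
net[8] = 41  (first piece 4, then net[4]=21)
One optimal plan: pieces 4 + 4 (1 cut) → €42 − €1 = €41.

41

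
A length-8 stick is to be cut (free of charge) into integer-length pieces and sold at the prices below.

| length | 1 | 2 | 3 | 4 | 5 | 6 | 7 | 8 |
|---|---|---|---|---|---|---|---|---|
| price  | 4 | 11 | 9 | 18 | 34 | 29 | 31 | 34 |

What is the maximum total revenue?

Let v[k] be the best obtainable value from length k. For each k, try every first piece i and keep the best of price[i] + v[k−i].
v[1] = 4
v[2] = 11
v[3] = 15  (first piece 1, then v[2]=11)
v[4] = 22  (first piece 2, then v[2]=11)
v[5] = 34
v[6] = 38  (first piece 1, then v[5]=34)
v[7] = 45  (first piece 2, then v[5]=34)
v[8] = 49  (first piece 1, then v[7]=45)
One optimal cutting: 5 + 2 + 1 → €34 + €11 + €4 = €49.

49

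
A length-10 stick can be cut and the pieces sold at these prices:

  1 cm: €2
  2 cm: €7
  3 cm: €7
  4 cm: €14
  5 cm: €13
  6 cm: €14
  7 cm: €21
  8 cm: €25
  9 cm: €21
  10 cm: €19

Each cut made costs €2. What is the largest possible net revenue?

31

Consider every possible first cut. v[k] is the best of p[i]+v[k−i] over all sellable i≤k, charging 2 whenever i<k.
v[1] = 2
v[2] = max(2+2-2, 7+0) = 7
v[3] = max(2+7-2, 7+2-2, 7+0) = 7
v[4] = max(2+7-2, 7+7-2, 7+2-2, 14+0) = 14
v[5] = max(2+14-2, 7+7-2, 7+7-2, 14+2-2, 13+0) = 14
v[6] = max(2+14-2, 7+14-2, 7+7-2, 14+7-2, 13+2-2, 14+0) = 19
v[7] = max(2+19-2, 7+14-2, 7+14-2, …, 14+2-2, 21+0) = 21
v[8] = max(2+21-2, 7+19-2, 7+14-2, …, 21+2-2, 25+0) = 26
v[9] = max(2+26-2, 7+21-2, 7+19-2, …, 25+2-2, 21+0) = 26
v[10] = max(2+26-2, 7+26-2, 7+21-2, …, 21+2-2, 19+0) = 31
One optimal plan: pieces 4 + 4 + 2 (2 cuts) → €35 − €4 = €31.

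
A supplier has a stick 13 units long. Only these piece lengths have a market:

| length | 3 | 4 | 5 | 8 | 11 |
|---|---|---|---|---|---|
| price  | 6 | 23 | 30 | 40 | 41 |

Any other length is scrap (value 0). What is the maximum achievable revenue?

Build r[k] bottom-up: r[k] = max over allowed piece i of (p[i] + r[k−i]).
r[1] = 0
r[2] = 0
r[3] = 6
r[4] = max(6+0, 23+0) = 23
r[5] = max(6+0, 23+0, 30+0) = 30
r[6] = max(6+6, 23+0, 30+0) = 30
r[7] = max(6+23, 23+6, 30+0) = 30
r[8] = max(6+30, 23+23, 30+6, 40+0) = 46
r[9] = max(6+30, 23+30, 30+23, 40+0) = 53
r[10] = max(6+30, 23+30, 30+30, 40+0) = 60
r[11] = max(6+46, 23+30, 30+30, 40+6, 41+0) = 60
r[12] = max(6+53, 23+46, 30+30, 40+23, 41+0) = 69
r[13] = max(6+60, 23+53, 30+46, 40+30, 41+0) = 76
One optimal cutting: 5 + 4 + 4 → 76.

76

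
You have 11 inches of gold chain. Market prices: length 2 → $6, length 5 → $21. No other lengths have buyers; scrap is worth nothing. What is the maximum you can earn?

42

Build r[k] bottom-up: r[k] = max over allowed piece i of (p[i] + r[k−i]).
r[1] = 0
r[2] = 6
r[3] = 6
r[4] = 12  (first piece 2, then r[2]=6)
r[5] = max(6+6, 21+0) = 21
r[6] = max(6+12, 21+0) = 21
r[7] = max(6+21, 21+6) = 27
r[8] = max(6+21, 21+6) = 27
r[9] = max(6+27, 21+12) = 33
r[10] = max(6+27, 21+21) = 42
r[11] = max(6+33, 21+21) = 42
One optimal cutting: pieces 5 + 5 with 1 inch of scrap → $42.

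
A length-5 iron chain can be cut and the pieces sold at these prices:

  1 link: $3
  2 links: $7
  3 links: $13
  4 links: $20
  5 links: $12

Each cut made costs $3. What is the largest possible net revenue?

Build r[k] bottom-up: r[k] = max over allowed piece i of (p[i] + r[k−i]) − 3 per cut.
r[1] = 3
r[2] = 7
r[3] = 13
r[4] = 20
r[5] = 20  (first piece 1, then r[4]=20)
One optimal plan: pieces 4 + 1 (1 cut) → $23 − $3 = $20.

20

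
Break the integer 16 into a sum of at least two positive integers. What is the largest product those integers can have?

324

Define f[k] = max over 1≤i<k of i · max(k−i, f[k−i]); the inner max lets the remainder stay uncut if that's better.
Small cases: f[2]=1, f[3]=2, f[4]=4, f[5]=6, f[6]=9, f[7]=12, f[8]=18, f[9]=27, f[10]=36.
f[11] = 2*max(9,27) = 2*27 = 54
f[12] = 3*max(9,27) = 3*27 = 81
f[13] = 2*max(11,54) = 2*54 = 108
f[14] = 2*max(12,81) = 2*81 = 162
f[15] = 3*max(12,81) = 3*81 = 243
f[16] = 2*max(14,162) = 2*162 = 324
One optimal split: 3 + 3 + 3 + 3 + 2 + 2; product 3*3*3*3*2*2 = 324.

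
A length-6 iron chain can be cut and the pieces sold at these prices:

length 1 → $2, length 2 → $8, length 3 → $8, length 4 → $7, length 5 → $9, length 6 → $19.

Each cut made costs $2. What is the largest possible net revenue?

Build net[k] bottom-up: net[k] = max over allowed piece i of (p[i] + net[k−i]) − 2 per cut.
net[1] = 2
net[2] = max(2+2-2, 8+0) = 8
net[3] = max(2+8-2, 8+2-2, 8+0) = 8
net[4] = max(2+8-2, 8+8-2, 8+2-2, 7+0) = 14
net[5] = max(2+14-2, 8+8-2, 8+8-2, 7+2-2, 9+0) = 14
net[6] = max(2+14-2, 8+14-2, 8+8-2, 7+8-2, 9+2-2, 19+0) = 20
One optimal plan: pieces 2 + 2 + 2 (2 cuts) → $24 − $4 = $20.

20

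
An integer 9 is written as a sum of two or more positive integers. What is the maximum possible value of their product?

27

Let g[k] be the best product for length k (with at least one cut). For each first piece i, the rest contributes max(k−i, g[k−i]).
g[2] = 1*max(1,0) = 1*1 = 1
g[3] = 1*max(2,1) = 1*2 = 2
g[4] = 2*max(2,1) = 2*2 = 4
g[5] = 2*max(3,2) = 2*3 = 6
g[6] = 3*max(3,2) = 3*3 = 9
g[7] = 2*max(5,6) = 2*6 = 12
g[8] = 2*max(6,9) = 2*9 = 18
g[9] = 3*max(6,9) = 3*9 = 27
One optimal split: 3 + 3 + 3; product 3*3*3 = 27.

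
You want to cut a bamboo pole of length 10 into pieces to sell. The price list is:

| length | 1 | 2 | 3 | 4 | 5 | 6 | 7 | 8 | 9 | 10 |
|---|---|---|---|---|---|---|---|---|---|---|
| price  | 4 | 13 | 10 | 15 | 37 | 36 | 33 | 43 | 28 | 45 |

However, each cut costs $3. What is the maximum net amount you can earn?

71

Let r[k] be the best obtainable value from length k. For each k, try every first piece i and keep the best of price[i] + r[k−i] minus the 3 cut fee when i<k.
r[1] = 4
r[2] = 13
r[3] = 14  (first piece 1, then r[2]=13)
r[4] = 23  (first piece 2, then r[2]=13)
r[5] = 37
r[6] = 38  (first piece 1, then r[5]=37)
r[7] = 47  (first piece 2, then r[5]=37)
r[8] = 48  (first piece 1, then r[7]=47)
r[9] = 57  (first piece 2, then r[7]=47)
r[10] = 71  (first piece 5, then r[5]=37)
One optimal plan: pieces 5 + 5 (1 cut) → $74 − $3 = $71.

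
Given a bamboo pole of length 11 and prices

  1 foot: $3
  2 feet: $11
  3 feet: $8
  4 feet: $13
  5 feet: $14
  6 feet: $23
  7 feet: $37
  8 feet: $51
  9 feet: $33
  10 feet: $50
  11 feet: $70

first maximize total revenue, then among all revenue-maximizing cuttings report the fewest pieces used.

1

Build r[k] bottom-up: r[k] = max over allowed piece i of (p[i] + r[k−i]).
r[1] = 3
r[2] = 11
r[3] = 14  (first piece 1, then r[2]=11)
r[4] = 22  (first piece 2, then r[2]=11)
r[5] = 25  (first piece 1, then r[4]=22)
r[6] = 33  (first piece 2, then r[4]=22)
r[7] = 37
r[8] = 51
r[9] = 54  (first piece 1, then r[8]=51)
r[10] = 62  (first piece 2, then r[8]=51)
r[11] = 70
Maximum revenue is $70.
Now minimize piece count subject to staying optimal: for each k, pieces[k] = 1 + min over i with p[i]+r[k−i]=r[k] of pieces[k−i].
pieces[8] = 1
pieces[9] = 2
pieces[10] = 2
pieces[11] = 1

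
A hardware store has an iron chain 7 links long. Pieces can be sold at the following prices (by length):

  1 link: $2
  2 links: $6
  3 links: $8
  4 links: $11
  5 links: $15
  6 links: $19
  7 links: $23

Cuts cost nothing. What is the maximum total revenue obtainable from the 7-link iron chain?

Let best[k] be the best obtainable value from length k. For each k, try every first piece i and keep the best of price[i] + best[k−i].
best[1] = 2
best[2] = max(2+2, 6+0) = 6
best[3] = max(2+6, 6+2, 8+0) = 8
best[4] = max(2+8, 6+6, 8+2, 11+0) = 12
best[5] = max(2+12, 6+8, 8+6, 11+2, 15+0) = 15
best[6] = max(2+15, 6+12, 8+8, 11+6, 15+2, 19+0) = 19
best[7] = max(2+19, 6+15, 8+12, …, 19+2, 23+0) = 23
Best is to sell the whole 7-link piece uncut for $23.

23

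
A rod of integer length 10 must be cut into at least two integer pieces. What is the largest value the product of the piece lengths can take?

Define g[k] = max over 1≤i<k of i · max(k−i, g[k−i]); the inner max lets the remainder stay uncut if that's better.
g[2] = 1·max(1,0) = 1·1 = 1
g[3] = 1·max(2,1) = 1·2 = 2
g[4] = 2·max(2,1) = 2·2 = 4
g[5] = 2·max(3,2) = 2·3 = 6
g[6] = 3·max(3,2) = 3·3 = 9
g[7] = 2·max(5,6) = 2·6 = 12
g[8] = 2·max(6,9) = 2·9 = 18
g[9] = 3·max(6,9) = 3·9 = 27
g[10] = 2·max(8,18) = 2·18 = 36
One optimal split: 3 + 3 + 2 + 2; product 3·3·2·2 = 36.

36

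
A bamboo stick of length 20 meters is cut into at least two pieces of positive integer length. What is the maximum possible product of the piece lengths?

Let m[k] be the best product for length k (with at least one cut). For each first piece i, the rest contributes max(k−i, m[k−i]).
m[2] = 1×max(1,0) = 1×1 = 1
m[3] = 1×max(2,1) = 1×2 = 2
m[4] = 2×max(2,1) = 2×2 = 4
m[5] = 2×max(3,2) = 2×3 = 6
m[6] = 3×max(3,2) = 3×3 = 9
m[7] = 2×max(5,6) = 2×6 = 12
m[8] = 2×max(6,9) = 2×9 = 18
m[9] = 3×max(6,9) = 3×9 = 27
m[10] = 2×max(8,18) = 2×18 = 36
m[11] = 2×max(9,27) = 2×27 = 54
m[12] = 3×max(9,27) = 3×27 = 81
m[13] = 2×max(11,54) = 2×54 = 108
m[14] = 2×max(12,81) = 2×81 = 162
m[15] = 3×max(12,81) = 3×81 = 243
m[16] = 2×max(14,162) = 2×162 = 324
m[17] = 2×max(15,243) = 2×243 = 486
m[18] = 3×max(15,243) = 3×243 = 729
m[19] = 2×max(17,486) = 2×486 = 972
m[20] = 2×max(18,729) = 2×729 = 1458
One optimal split: 3 + 3 + 3 + 3 + 3 + 3 + 2; product 3×3×3×3×3×3×2 = 1458.

1458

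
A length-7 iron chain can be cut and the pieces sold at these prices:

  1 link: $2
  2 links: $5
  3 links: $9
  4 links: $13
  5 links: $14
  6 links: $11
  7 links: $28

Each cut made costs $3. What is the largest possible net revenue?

Let v[k] be the best obtainable value from length k. For each k, try every first piece i and keep the best of price[i] + v[k−i] minus the 3 cut fee when i<k.
v[1] = 2
v[2] = max(2+2-3, 5+0) = 5
v[3] = max(2+5-3, 5+2-3, 9+0) = 9
v[4] = max(2+9-3, 5+5-3, 9+2-3, 13+0) = 13
v[5] = max(2+13-3, 5+9-3, 9+5-3, 13+2-3, 14+0) = 14
v[6] = max(2+14-3, 5+13-3, 9+9-3, 13+5-3, 14+2-3, 11+0) = 15
v[7] = max(2+15-3, 5+14-3, 9+13-3, …, 11+2-3, 28+0) = 28
Best is to make no cuts and sell whole for $28.

28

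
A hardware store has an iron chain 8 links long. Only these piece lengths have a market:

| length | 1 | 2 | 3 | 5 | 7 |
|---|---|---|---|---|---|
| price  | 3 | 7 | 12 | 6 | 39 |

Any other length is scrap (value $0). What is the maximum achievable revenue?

Let best[k] be the best obtainable value from length k. For each k, try every first piece i and keep the best of price[i] + best[k−i].
best[1] = 3
best[2] = 7
best[3] = 12
best[4] = 15  (first piece 1, then best[3]=12)
best[5] = 19  (first piece 2, then best[3]=12)
best[6] = 24  (first piece 3, then best[3]=12)
best[7] = 39
best[8] = 42  (first piece 1, then best[7]=39)
One optimal cutting: 7 + 1 → $42.

42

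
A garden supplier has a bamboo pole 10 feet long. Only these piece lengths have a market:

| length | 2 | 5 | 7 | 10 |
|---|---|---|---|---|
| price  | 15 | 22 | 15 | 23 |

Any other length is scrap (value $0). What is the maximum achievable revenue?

75

Build f[k] bottom-up: f[k] = max over allowed piece i of (p[i] + f[k−i]).
f[1] = 0
f[2] = 15
f[3] = 15
f[4] = 30  (first piece 2, then f[2]=15)
f[5] = max(15+15, 22+0) = 30
f[6] = max(15+30, 22+0) = 45
f[7] = max(15+30, 22+15, 15+0) = 45
f[8] = max(15+45, 22+15, 15+0) = 60
f[9] = max(15+45, 22+30, 15+15) = 60
f[10] = max(15+60, 22+30, 15+15, 23+0) = 75
One optimal cutting: 2 + 2 + 2 + 2 + 2 → $75.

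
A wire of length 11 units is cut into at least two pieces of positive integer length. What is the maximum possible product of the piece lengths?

54

Fill m[k] for k=2..11: at each k try every first piece i and multiply by the better of (k−i) uncut or m[k−i].
m[2] = 1*max(1,0) = 1*1 = 1
m[3] = 1*max(2,1) = 1*2 = 2
m[4] = 2*max(2,1) = 2*2 = 4
m[5] = 2*max(3,2) = 2*3 = 6
m[6] = 3*max(3,2) = 3*3 = 9
m[7] = 2*max(5,6) = 2*6 = 12
m[8] = 2*max(6,9) = 2*9 = 18
m[9] = 3*max(6,9) = 3*9 = 27
m[10] = 2*max(8,18) = 2*18 = 36
m[11] = 2*max(9,27) = 2*27 = 54
One optimal split: 3 + 3 + 3 + 2; product 3*3*3*2 = 54.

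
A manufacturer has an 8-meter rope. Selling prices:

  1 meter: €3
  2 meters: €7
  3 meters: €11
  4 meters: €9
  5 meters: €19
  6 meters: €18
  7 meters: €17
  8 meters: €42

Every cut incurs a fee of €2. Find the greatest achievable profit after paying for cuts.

42

Let r[k] be the best obtainable value from length k. For each k, try every first piece i and keep the best of price[i] + r[k−i] minus the 2 cut fee when i<k.
r[1] = 3
r[2] = 7
r[3] = 11
r[4] = 12  (first piece 1, then r[3]=11)
r[5] = 19
r[6] = 20  (first piece 1, then r[5]=19)
r[7] = 24  (first piece 2, then r[5]=19)
r[8] = 42
Best is to make no cuts and sell whole for €42.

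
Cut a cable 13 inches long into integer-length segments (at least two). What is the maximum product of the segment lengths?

Fill f[k] for k=2..13: at each k try every first piece i and multiply by the better of (k−i) uncut or f[k−i].
f[2] = 1·max(1,0) = 1·1 = 1
f[3] = max(1·2, 2·1) = 2
f[4] = max(1·3, 2·2, 3·1) = 4
f[5] = max(1·4, 2·3, 3·2, 4·1) = 6
f[6] = max(1·6, 2·4, 3·3, 4·2, 5·1) = 9
f[7] = max(1·9, 2·6, 3·4, 4·3, 5·2, 6·1) = 12
f[8] = max(1·12, 2·9, 3·6, …, 6·2, 7·1) = 18
f[9] = max(1·18, 2·12, 3·9, …, 7·2, 8·1) = 27
f[10] = max(1·27, 2·18, 3·12, …, 8·2, 9·1) = 36
f[11] = max(1·36, 2·27, 3·18, …, 9·2, 10·1) = 54
f[12] = max(1·54, 2·36, 3·27, …, 10·2, 11·1) = 81
f[13] = max(1·81, 2·54, 3·36, …, 11·2, 12·1) = 108
One optimal split: 3 + 3 + 3 + 2 + 2; product 3·3·3·2·2 = 108.

108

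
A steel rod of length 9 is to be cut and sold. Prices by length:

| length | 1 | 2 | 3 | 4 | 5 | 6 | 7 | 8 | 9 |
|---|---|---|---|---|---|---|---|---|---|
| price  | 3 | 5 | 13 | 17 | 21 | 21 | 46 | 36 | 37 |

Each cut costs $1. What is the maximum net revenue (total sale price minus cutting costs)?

50

Consider every possible first cut. r[k] is the best of p[i]+r[k−i] over all sellable i≤k, charging 1 whenever i<k.
r[1] = 3
r[2] = 5  (first piece 1, then r[1]=3)
r[3] = 13
r[4] = 17
r[5] = 21
r[6] = 25  (first piece 3, then r[3]=13)
r[7] = 46
r[8] = 48  (first piece 1, then r[7]=46)
r[9] = 50  (first piece 1, then r[8]=48)
One optimal plan: pieces 7 + 1 + 1 (2 cuts) → $52 − $2 = $50.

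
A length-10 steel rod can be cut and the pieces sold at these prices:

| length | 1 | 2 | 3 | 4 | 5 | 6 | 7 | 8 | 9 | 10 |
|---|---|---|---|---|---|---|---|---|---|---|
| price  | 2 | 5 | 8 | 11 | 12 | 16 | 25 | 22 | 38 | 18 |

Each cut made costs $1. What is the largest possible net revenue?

39

Build v[k] bottom-up: v[k] = max over allowed piece i of (p[i] + v[k−i]) − 1 per cut.
v[1] = 2
v[2] = max(2+2-1, 5+0) = 5
v[3] = max(2+5-1, 5+2-1, 8+0) = 8
v[4] = max(2+8-1, 5+5-1, 8+2-1, 11+0) = 11
v[5] = max(2+11-1, 5+8-1, 8+5-1, 11+2-1, 12+0) = 12
v[6] = max(2+12-1, 5+11-1, 8+8-1, 11+5-1, 12+2-1, 16+0) = 16
v[7] = max(2+16-1, 5+12-1, 8+11-1, …, 16+2-1, 25+0) = 25
v[8] = max(2+25-1, 5+16-1, 8+12-1, …, 25+2-1, 22+0) = 26
v[9] = max(2+26-1, 5+25-1, 8+16-1, …, 22+2-1, 38+0) = 38
v[10] = max(2+38-1, 5+26-1, 8+25-1, …, 38+2-1, 18+0) = 39
One optimal plan: pieces 9 + 1 (1 cut) → $40 − $1 = $39.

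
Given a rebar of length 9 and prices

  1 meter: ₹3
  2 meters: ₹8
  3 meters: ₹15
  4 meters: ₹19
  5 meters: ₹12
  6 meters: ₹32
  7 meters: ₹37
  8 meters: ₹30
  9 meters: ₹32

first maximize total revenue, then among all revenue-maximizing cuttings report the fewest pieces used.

Build r[k] bottom-up: r[k] = max over allowed piece i of (p[i] + r[k−i]).
r[1] = 3
r[2] = max(3+3, 8+0) = 8
r[3] = max(3+8, 8+3, 15+0) = 15
r[4] = max(3+15, 8+8, 15+3, 19+0) = 19
r[5] = max(3+19, 8+15, 15+8, 19+3, 12+0) = 23
r[6] = max(3+23, 8+19, 15+15, 19+8, 12+3, 32+0) = 32
r[7] = max(3+32, 8+23, 15+19, …, 32+3, 37+0) = 37
r[8] = max(3+37, 8+32, 15+23, …, 37+3, 30+0) = 40
r[9] = max(3+40, 8+37, 15+32, …, 30+3, 32+0) = 47
Maximum revenue is ₹47.
Now minimize piece count subject to staying optimal: for each k, pieces[k] = 1 + min over i with p[i]+r[k−i]=r[k] of pieces[k−i].
pieces[6] = 1
pieces[7] = 1
pieces[8] = 2
pieces[9] = 2

2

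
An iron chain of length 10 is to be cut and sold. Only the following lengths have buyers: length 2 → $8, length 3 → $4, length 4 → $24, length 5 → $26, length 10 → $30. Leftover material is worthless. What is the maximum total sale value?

56

Consider every possible first cut. best[k] is the best of p[i]+best[k−i] over all sellable i≤k.
best[1] = 0
best[2] = 8
best[3] = max(8+0, 4+0) = 8
best[4] = max(8+8, 4+0, 24+0) = 24
best[5] = max(8+8, 4+8, 24+0, 26+0) = 26
best[6] = max(8+24, 4+8, 24+8, 26+0) = 32
best[7] = max(8+26, 4+24, 24+8, 26+8) = 34
best[8] = max(8+32, 4+26, 24+24, 26+8) = 48
best[9] = max(8+34, 4+32, 24+26, 26+24) = 50
best[10] = max(8+48, 4+34, 24+32, 26+26, 30+0) = 56
One optimal cutting: 4 + 4 + 2 → $56.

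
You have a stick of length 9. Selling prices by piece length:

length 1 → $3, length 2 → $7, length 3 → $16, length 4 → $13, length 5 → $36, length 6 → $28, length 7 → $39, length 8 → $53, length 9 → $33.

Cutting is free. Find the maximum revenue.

56

Consider every possible first cut. r[k] is the best of p[i]+r[k−i] over all sellable i≤k.
r[1] = 3
r[2] = 7
r[3] = 16
r[4] = 19  (first piece 1, then r[3]=16)
r[5] = 36
r[6] = 39  (first piece 1, then r[5]=36)
r[7] = 43  (first piece 2, then r[5]=36)
r[8] = 53
r[9] = 56  (first piece 1, then r[8]=53)
One optimal cutting: 8 + 1 → $53 + $3 = $56.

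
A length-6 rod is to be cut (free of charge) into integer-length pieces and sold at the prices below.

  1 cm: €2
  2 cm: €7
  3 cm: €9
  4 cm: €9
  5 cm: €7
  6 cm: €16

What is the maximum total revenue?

Consider every possible first cut. v[k] is the best of p[i]+v[k−i] over all sellable i≤k.
v[1] = 2
v[2] = 7
v[3] = 9  (first piece 1, then v[2]=7)
v[4] = 14  (first piece 2, then v[2]=7)
v[5] = 16  (first piece 1, then v[4]=14)
v[6] = 21  (first piece 2, then v[4]=14)
One optimal cutting: 2 + 2 + 2 → €7 + €7 + €7 = €21.

21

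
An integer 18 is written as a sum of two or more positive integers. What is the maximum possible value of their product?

729

Fill f[k] for k=2..18: at each k try every first piece i and multiply by the better of (k−i) uncut or f[k−i].
Small cases: f[2]=1, f[3]=2, f[4]=4, f[5]=6, f[6]=9, f[7]=12, f[8]=18, f[9]=27, f[10]=36, f[11]=54, f[12]=81.
f[13] = max(1*81, 2*54, 3*36, …, 11*2, 12*1) = 108
f[14] = max(1*108, 2*81, 3*54, …, 12*2, 13*1) = 162
f[15] = max(1*162, 2*108, 3*81, …, 13*2, 14*1) = 243
f[16] = max(1*243, 2*162, 3*108, …, 14*2, 15*1) = 324
f[17] = max(1*324, 2*243, 3*162, …, 15*2, 16*1) = 486
f[18] = max(1*486, 2*324, 3*243, …, 16*2, 17*1) = 729
One optimal split: 3 + 3 + 3 + 3 + 3 + 3; product 3*3*3*3*3*3 = 729.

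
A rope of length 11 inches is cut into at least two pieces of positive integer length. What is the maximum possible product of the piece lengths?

Define g[k] = max over 1≤i<k of i · max(k−i, g[k−i]); the inner max lets the remainder stay uncut if that's better.
g[2] = 1·max(1,0) = 1·1 = 1
g[3] = max(1·2, 2·1) = 2
g[4] = max(1·3, 2·2, 3·1) = 4
g[5] = max(1·4, 2·3, 3·2, 4·1) = 6
g[6] = max(1·6, 2·4, 3·3, 4·2, 5·1) = 9
g[7] = max(1·9, 2·6, 3·4, 4·3, 5·2, 6·1) = 12
g[8] = max(1·12, 2·9, 3·6, …, 6·2, 7·1) = 18
g[9] = max(1·18, 2·12, 3·9, …, 7·2, 8·1) = 27
g[10] = max(1·27, 2·18, 3·12, …, 8·2, 9·1) = 36
g[11] = max(1·36, 2·27, 3·18, …, 9·2, 10·1) = 54
One optimal split: 3 + 3 + 3 + 2; product 3·3·3·2 = 54.

54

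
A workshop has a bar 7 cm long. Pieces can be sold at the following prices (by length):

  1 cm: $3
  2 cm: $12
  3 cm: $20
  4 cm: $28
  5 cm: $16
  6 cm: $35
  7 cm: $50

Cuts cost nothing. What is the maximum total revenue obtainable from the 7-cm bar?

Consider every possible first cut. best[k] is the best of p[i]+best[k−i] over all sellable i≤k.
best[1] = 3
best[2] = 12
best[3] = 20
best[4] = 28
best[5] = 32  (first piece 2, then best[3]=20)
best[6] = 40  (first piece 2, then best[4]=28)
best[7] = 50
Best is to sell the whole 7-cm piece uncut for $50.

50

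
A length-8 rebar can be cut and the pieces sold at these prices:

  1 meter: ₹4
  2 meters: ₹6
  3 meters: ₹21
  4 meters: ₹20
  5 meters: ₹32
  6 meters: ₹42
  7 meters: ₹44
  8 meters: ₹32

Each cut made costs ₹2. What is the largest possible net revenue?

Consider every possible first cut. v[k] is the best of p[i]+v[k−i] over all sellable i≤k, charging 2 whenever i<k.
v[1] = 4
v[2] = max(4+4-2, 6+0) = 6
v[3] = max(4+6-2, 6+4-2, 21+0) = 21
v[4] = max(4+21-2, 6+6-2, 21+4-2, 20+0) = 23
v[5] = max(4+23-2, 6+21-2, 21+6-2, 20+4-2, 32+0) = 32
v[6] = max(4+32-2, 6+23-2, 21+21-2, 20+6-2, 32+4-2, 42+0) = 42
v[7] = max(4+42-2, 6+32-2, 21+23-2, …, 42+4-2, 44+0) = 44
v[8] = max(4+44-2, 6+42-2, 21+32-2, …, 44+4-2, 32+0) = 51
One optimal plan: pieces 5 + 3 (1 cut) → ₹53 − ₹2 = ₹51.

51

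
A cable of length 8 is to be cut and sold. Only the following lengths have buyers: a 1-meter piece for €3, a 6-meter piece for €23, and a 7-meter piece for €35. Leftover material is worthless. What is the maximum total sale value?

38

Consider every possible first cut. f[k] is the best of p[i]+f[k−i] over all sellable i≤k.
f[1] = 3
f[2] = 6  (first piece 1, then f[1]=3)
f[3] = 9  (first piece 1, then f[2]=6)
f[4] = 12  (first piece 1, then f[3]=9)
f[5] = 15  (first piece 1, then f[4]=12)
f[6] = max(3+15, 23+0) = 23
f[7] = max(3+23, 23+3, 35+0) = 35
f[8] = max(3+35, 23+6, 35+3) = 38
One optimal cutting: 7 + 1 → €38.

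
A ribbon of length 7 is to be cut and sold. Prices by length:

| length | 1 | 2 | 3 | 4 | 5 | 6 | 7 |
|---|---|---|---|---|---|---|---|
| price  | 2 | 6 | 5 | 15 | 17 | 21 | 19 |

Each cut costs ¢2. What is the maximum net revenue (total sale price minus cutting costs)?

21

Let net[k] be the best obtainable value from length k. For each k, try every first piece i and keep the best of price[i] + net[k−i] minus the 2 cut fee when i<k.
net[1] = 2
net[2] = max(2+2-2, 6+0) = 6
net[3] = max(2+6-2, 6+2-2, 5+0) = 6
net[4] = max(2+6-2, 6+6-2, 5+2-2, 15+0) = 15
net[5] = max(2+15-2, 6+6-2, 5+6-2, 15+2-2, 17+0) = 17
net[6] = max(2+17-2, 6+15-2, 5+6-2, 15+6-2, 17+2-2, 21+0) = 21
net[7] = max(2+21-2, 6+17-2, 5+15-2, …, 21+2-2, 19+0) = 21
One optimal plan: pieces 6 + 1 (1 cut) → ¢23 − ¢2 = ¢21.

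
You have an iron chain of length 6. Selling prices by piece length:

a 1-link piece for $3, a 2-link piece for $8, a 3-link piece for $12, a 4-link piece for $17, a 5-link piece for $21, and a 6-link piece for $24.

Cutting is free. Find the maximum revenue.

25

Build v[k] bottom-up: v[k] = max over allowed piece i of (p[i] + v[k−i]).
v[1] = 3
v[2] = 8
v[3] = 12
v[4] = 17
v[5] = 21
v[6] = 25  (first piece 2, then v[4]=17)
One optimal cutting: 4 + 2 → $17 + $8 = $25.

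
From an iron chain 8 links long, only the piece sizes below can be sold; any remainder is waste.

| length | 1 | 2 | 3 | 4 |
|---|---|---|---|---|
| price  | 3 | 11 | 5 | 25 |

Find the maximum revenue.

Let f[k] be the best obtainable value from length k. For each k, try every first piece i and keep the best of price[i] + f[k−i].
f[1] = 3
f[2] = max(3+3, 11+0) = 11
f[3] = max(3+11, 11+3, 5+0) = 14
f[4] = max(3+14, 11+11, 5+3, 25+0) = 25
f[5] = max(3+25, 11+14, 5+11, 25+3) = 28
f[6] = max(3+28, 11+25, 5+14, 25+11) = 36
f[7] = max(3+36, 11+28, 5+25, 25+14) = 39
f[8] = max(3+39, 11+36, 5+28, 25+25) = 50
One optimal cutting: 4 + 4 → $50.

50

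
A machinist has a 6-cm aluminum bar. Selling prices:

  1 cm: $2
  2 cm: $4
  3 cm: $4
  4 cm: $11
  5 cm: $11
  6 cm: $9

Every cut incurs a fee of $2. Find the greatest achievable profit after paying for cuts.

13

Let net[k] be the best obtainable value from length k. For each k, try every first piece i and keep the best of price[i] + net[k−i] minus the 2 cut fee when i<k.
net[1] = 2
net[2] = 4
net[3] = 4  (first piece 1, then net[2]=4)
net[4] = 11
net[5] = 11  (first piece 1, then net[4]=11)
net[6] = 13  (first piece 2, then net[4]=11)
One optimal plan: pieces 4 + 2 (1 cut) → $15 − $2 = $13.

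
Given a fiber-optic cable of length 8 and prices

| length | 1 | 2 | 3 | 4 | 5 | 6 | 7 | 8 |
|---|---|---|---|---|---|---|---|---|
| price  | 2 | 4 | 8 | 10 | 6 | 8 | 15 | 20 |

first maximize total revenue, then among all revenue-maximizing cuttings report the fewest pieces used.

1

Build r[k] bottom-up: r[k] = max over allowed piece i of (p[i] + r[k−i]).
r[1] = 2
r[2] = 4  (first piece 1, then r[1]=2)
r[3] = 8
r[4] = 10  (first piece 1, then r[3]=8)
r[5] = 12  (first piece 1, then r[4]=10)
r[6] = 16  (first piece 3, then r[3]=8)
r[7] = 18  (first piece 1, then r[6]=16)
r[8] = 20  (first piece 1, then r[7]=18)
Maximum revenue is $20.
Now minimize piece count subject to staying optimal: for each k, pieces[k] = 1 + min over i with p[i]+r[k−i]=r[k] of pieces[k−i].
pieces[5] = 2
pieces[6] = 2
pieces[7] = 2
pieces[8] = 1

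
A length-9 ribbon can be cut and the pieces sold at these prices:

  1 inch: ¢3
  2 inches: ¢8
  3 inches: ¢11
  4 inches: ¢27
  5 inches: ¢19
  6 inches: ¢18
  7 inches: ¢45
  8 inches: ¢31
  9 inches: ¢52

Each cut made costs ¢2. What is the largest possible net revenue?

53

Let net[k] be the best obtainable value from length k. For each k, try every first piece i and keep the best of price[i] + net[k−i] minus the 2 cut fee when i<k.
net[1] = 3
net[2] = max(3+3-2, 8+0) = 8
net[3] = max(3+8-2, 8+3-2, 11+0) = 11
net[4] = max(3+11-2, 8+8-2, 11+3-2, 27+0) = 27
net[5] = max(3+27-2, 8+11-2, 11+8-2, 27+3-2, 19+0) = 28
net[6] = max(3+28-2, 8+27-2, 11+11-2, 27+8-2, 19+3-2, 18+0) = 33
net[7] = max(3+33-2, 8+28-2, 11+27-2, …, 18+3-2, 45+0) = 45
net[8] = max(3+45-2, 8+33-2, 11+28-2, …, 45+3-2, 31+0) = 52
net[9] = max(3+52-2, 8+45-2, 11+33-2, …, 31+3-2, 52+0) = 53
One optimal plan: pieces 4 + 4 + 1 (2 cuts) → ¢57 − ¢4 = ¢53.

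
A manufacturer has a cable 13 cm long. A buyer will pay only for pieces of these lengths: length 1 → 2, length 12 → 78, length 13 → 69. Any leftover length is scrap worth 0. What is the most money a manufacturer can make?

80

Consider every possible first cut. r[k] is the best of p[i]+r[k−i] over all sellable i≤k.
r[1] = 2
r[2] = 4  (first piece 1, then r[1]=2)
r[3] = 6  (first piece 1, then r[2]=4)
r[4] = 8  (first piece 1, then r[3]=6)
r[5] = 10  (first piece 1, then r[4]=8)
r[6] = 12  (first piece 1, then r[5]=10)
r[7] = 14  (first piece 1, then r[6]=12)
r[8] = 16  (first piece 1, then r[7]=14)
r[9] = 18  (first piece 1, then r[8]=16)
r[10] = 20  (first piece 1, then r[9]=18)
r[11] = 22  (first piece 1, then r[10]=20)
r[12] = max(2+22, 78+0) = 78
r[13] = max(2+78, 78+2, 69+0) = 80
One optimal cutting: 12 + 1 → 80.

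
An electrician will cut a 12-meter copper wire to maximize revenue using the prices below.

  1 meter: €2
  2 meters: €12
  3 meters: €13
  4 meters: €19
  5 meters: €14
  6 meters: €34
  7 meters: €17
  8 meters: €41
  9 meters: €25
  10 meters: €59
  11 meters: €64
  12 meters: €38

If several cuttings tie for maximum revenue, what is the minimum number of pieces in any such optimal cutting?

Build r[k] bottom-up: r[k] = max over allowed piece i of (p[i] + r[k−i]).
r[1] = 2
r[2] = 12
r[3] = 14  (first piece 1, then r[2]=12)
r[4] = 24  (first piece 2, then r[2]=12)
r[5] = 26  (first piece 1, then r[4]=24)
r[6] = 36  (first piece 2, then r[4]=24)
r[7] = 38  (first piece 1, then r[6]=36)
r[8] = 48  (first piece 2, then r[6]=36)
r[9] = 50  (first piece 1, then r[8]=48)
r[10] = 60  (first piece 2, then r[8]=48)
r[11] = 64
r[12] = 72  (first piece 2, then r[10]=60)
Maximum revenue is €72.
Now minimize piece count subject to staying optimal: for each k, pieces[k] = 1 + min over i with p[i]+r[k−i]=r[k] of pieces[k−i].
pieces[9] = 5
pieces[10] = 5
pieces[11] = 1
pieces[12] = 6

6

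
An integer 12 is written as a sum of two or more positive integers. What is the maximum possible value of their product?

Let prod[k] be the best product for length k (with at least one cut). For each first piece i, the rest contributes max(k−i, prod[k−i]).
Small cases: prod[2]=1, prod[3]=2, prod[4]=4, prod[5]=6, prod[6]=9, prod[7]=12.
prod[8] = 2×max(6,9) = 2×9 = 18
prod[9] = 3×max(6,9) = 3×9 = 27
prod[10] = 2×max(8,18) = 2×18 = 36
prod[11] = 2×max(9,27) = 2×27 = 54
prod[12] = 3×max(9,27) = 3×27 = 81
One optimal split: 3 + 3 + 3 + 3; product 3×3×3×3 = 81.

81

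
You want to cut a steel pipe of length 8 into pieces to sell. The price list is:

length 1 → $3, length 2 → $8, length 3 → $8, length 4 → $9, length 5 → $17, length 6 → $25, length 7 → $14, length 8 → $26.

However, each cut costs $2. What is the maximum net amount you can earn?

Let v[k] be the best obtainable value from length k. For each k, try every first piece i and keep the best of price[i] + v[k−i] minus the 2 cut fee when i<k.
v[1] = 3
v[2] = max(3+3-2, 8+0) = 8
v[3] = max(3+8-2, 8+3-2, 8+0) = 9
v[4] = max(3+9-2, 8+8-2, 8+3-2, 9+0) = 14
v[5] = max(3+14-2, 8+9-2, 8+8-2, 9+3-2, 17+0) = 17
v[6] = max(3+17-2, 8+14-2, 8+9-2, 9+8-2, 17+3-2, 25+0) = 25
v[7] = max(3+25-2, 8+17-2, 8+14-2, …, 25+3-2, 14+0) = 26
v[8] = max(3+26-2, 8+25-2, 8+17-2, …, 14+3-2, 26+0) = 31
One optimal plan: pieces 6 + 2 (1 cut) → $33 − $2 = $31.

31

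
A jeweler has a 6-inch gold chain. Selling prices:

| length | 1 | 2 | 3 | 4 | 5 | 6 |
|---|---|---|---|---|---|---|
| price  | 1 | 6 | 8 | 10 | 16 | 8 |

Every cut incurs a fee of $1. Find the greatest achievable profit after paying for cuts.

16

Consider every possible first cut. r[k] is the best of p[i]+r[k−i] over all sellable i≤k, charging 1 whenever i<k.
r[1] = 1
r[2] = 6
r[3] = 8
r[4] = 11  (first piece 2, then r[2]=6)
r[5] = 16
r[6] = 16  (first piece 1, then r[5]=16)
One optimal plan: pieces 5 + 1 (1 cut) → $17 − $1 = $16.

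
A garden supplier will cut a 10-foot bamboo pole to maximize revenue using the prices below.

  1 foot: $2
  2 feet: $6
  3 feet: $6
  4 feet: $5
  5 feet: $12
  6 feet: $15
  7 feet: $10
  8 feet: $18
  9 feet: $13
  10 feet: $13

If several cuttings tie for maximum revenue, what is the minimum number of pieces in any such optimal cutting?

Let r[k] be the best obtainable value from length k. For each k, try every first piece i and keep the best of price[i] + r[k−i].
r[1] = 2
r[2] = max(2+2, 6+0) = 6
r[3] = max(2+6, 6+2, 6+0) = 8
r[4] = max(2+8, 6+6, 6+2, 5+0) = 12
r[5] = max(2+12, 6+8, 6+6, 5+2, 12+0) = 14
r[6] = max(2+14, 6+12, 6+8, 5+6, 12+2, 15+0) = 18
r[7] = max(2+18, 6+14, 6+12, …, 15+2, 10+0) = 20
r[8] = max(2+20, 6+18, 6+14, …, 10+2, 18+0) = 24
r[9] = max(2+24, 6+20, 6+18, …, 18+2, 13+0) = 26
r[10] = max(2+26, 6+24, 6+20, …, 13+2, 13+0) = 30
Maximum revenue is $30.
Now minimize piece count subject to staying optimal: for each k, pieces[k] = 1 + min over i with p[i]+r[k−i]=r[k] of pieces[k−i].
pieces[7] = 4
pieces[8] = 4
pieces[9] = 5
pieces[10] = 5

5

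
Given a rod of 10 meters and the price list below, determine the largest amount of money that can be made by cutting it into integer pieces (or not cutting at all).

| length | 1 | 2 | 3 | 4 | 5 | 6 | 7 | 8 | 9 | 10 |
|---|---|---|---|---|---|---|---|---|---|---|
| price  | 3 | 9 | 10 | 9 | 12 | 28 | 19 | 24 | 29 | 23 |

Build R[k] bottom-up: R[k] = max over allowed piece i of (p[i] + R[k−i]).
R[1] = 3
R[2] = 9
R[3] = 12  (first piece 1, then R[2]=9)
R[4] = 18  (first piece 2, then R[2]=9)
R[5] = 21  (first piece 1, then R[4]=18)
R[6] = 28
R[7] = 31  (first piece 1, then R[6]=28)
R[8] = 37  (first piece 2, then R[6]=28)
R[9] = 40  (first piece 1, then R[8]=37)
R[10] = 46  (first piece 2, then R[8]=37)
One optimal cutting: 6 + 2 + 2 → 28 + 9 + 9 = 46.

46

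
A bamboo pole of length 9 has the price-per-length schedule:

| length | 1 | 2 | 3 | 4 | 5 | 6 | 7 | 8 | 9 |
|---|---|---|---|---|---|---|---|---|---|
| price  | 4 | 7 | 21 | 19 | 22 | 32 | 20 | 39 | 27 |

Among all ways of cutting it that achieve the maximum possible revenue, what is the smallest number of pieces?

Build r[k] bottom-up: r[k] = max over allowed piece i of (p[i] + r[k−i]).
r[1] = 4
r[2] = max(4+4, 7+0) = 8
r[3] = max(4+8, 7+4, 21+0) = 21
r[4] = max(4+21, 7+8, 21+4, 19+0) = 25
r[5] = max(4+25, 7+21, 21+8, 19+4, 22+0) = 29
r[6] = max(4+29, 7+25, 21+21, 19+8, 22+4, 32+0) = 42
r[7] = max(4+42, 7+29, 21+25, …, 32+4, 20+0) = 46
r[8] = max(4+46, 7+42, 21+29, …, 20+4, 39+0) = 50
r[9] = max(4+50, 7+46, 21+42, …, 39+4, 27+0) = 63
Maximum revenue is $63.
Now minimize piece count subject to staying optimal: for each k, pieces[k] = 1 + min over i with p[i]+r[k−i]=r[k] of pieces[k−i].
pieces[6] = 2
pieces[7] = 3
pieces[8] = 4
pieces[9] = 3

3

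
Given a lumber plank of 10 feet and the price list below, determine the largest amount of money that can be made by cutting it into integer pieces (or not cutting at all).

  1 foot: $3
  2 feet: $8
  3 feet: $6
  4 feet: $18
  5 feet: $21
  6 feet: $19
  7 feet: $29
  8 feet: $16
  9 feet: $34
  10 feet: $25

44

Consider every possible first cut. best[k] is the best of p[i]+best[k−i] over all sellable i≤k.
best[1] = 3
best[2] = max(3+3, 8+0) = 8
best[3] = max(3+8, 8+3, 6+0) = 11
best[4] = max(3+11, 8+8, 6+3, 18+0) = 18
best[5] = max(3+18, 8+11, 6+8, 18+3, 21+0) = 21
best[6] = max(3+21, 8+18, 6+11, 18+8, 21+3, 19+0) = 26
best[7] = max(3+26, 8+21, 6+18, …, 19+3, 29+0) = 29
best[8] = max(3+29, 8+26, 6+21, …, 29+3, 16+0) = 36
best[9] = max(3+36, 8+29, 6+26, …, 16+3, 34+0) = 39
best[10] = max(3+39, 8+36, 6+29, …, 34+3, 25+0) = 44
One optimal cutting: 4 + 4 + 2 → $18 + $18 + $8 = $44.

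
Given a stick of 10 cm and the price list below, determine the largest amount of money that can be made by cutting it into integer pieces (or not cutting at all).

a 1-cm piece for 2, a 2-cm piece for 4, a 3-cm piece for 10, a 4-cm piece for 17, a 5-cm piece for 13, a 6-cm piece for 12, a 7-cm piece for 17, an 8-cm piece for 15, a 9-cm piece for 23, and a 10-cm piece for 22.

38

Build R[k] bottom-up: R[k] = max over allowed piece i of (p[i] + R[k−i]).
R[1] = 2
R[2] = max(2+2, 4+0) = 4
R[3] = max(2+4, 4+2, 10+0) = 10
R[4] = max(2+10, 4+4, 10+2, 17+0) = 17
R[5] = max(2+17, 4+10, 10+4, 17+2, 13+0) = 19
R[6] = max(2+19, 4+17, 10+10, 17+4, 13+2, 12+0) = 21
R[7] = max(2+21, 4+19, 10+17, …, 12+2, 17+0) = 27
R[8] = max(2+27, 4+21, 10+19, …, 17+2, 15+0) = 34
R[9] = max(2+34, 4+27, 10+21, …, 15+2, 23+0) = 36
R[10] = max(2+36, 4+34, 10+27, …, 23+2, 22+0) = 38
One optimal cutting: 4 + 4 + 1 + 1 → 17 + 17 + 2 + 2 = 38.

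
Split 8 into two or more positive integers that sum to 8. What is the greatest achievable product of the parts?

18

Define g[k] = max over 1≤i<k of i · max(k−i, g[k−i]); the inner max lets the remainder stay uncut if that's better.
Small cases: g[2]=1.
g[3] = max(1·2, 2·1) = 2
g[4] = max(1·3, 2·2, 3·1) = 4
g[5] = max(1·4, 2·3, 3·2, 4·1) = 6
g[6] = max(1·6, 2·4, 3·3, 4·2, 5·1) = 9
g[7] = max(1·9, 2·6, 3·4, 4·3, 5·2, 6·1) = 12
g[8] = max(1·12, 2·9, 3·6, …, 6·2, 7·1) = 18
One optimal split: 3 + 3 + 2; product 3·3·2 = 18.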